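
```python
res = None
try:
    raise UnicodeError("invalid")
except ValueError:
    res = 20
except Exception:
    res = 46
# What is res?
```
20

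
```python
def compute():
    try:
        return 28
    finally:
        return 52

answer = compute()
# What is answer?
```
52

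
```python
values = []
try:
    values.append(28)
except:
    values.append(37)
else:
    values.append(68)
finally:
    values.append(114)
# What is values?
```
[28, 68, 114]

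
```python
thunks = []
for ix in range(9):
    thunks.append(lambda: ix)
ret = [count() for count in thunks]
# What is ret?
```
[8, 8, 8, 8, 8, 8, 8, 8, 8]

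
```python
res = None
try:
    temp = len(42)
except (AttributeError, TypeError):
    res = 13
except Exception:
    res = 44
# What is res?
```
13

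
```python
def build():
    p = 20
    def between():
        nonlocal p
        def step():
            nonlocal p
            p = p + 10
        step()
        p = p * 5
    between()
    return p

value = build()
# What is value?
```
150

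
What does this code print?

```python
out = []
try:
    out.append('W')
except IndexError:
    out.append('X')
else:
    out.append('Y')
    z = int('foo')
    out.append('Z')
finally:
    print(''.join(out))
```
WY

Try succeeds, else appends 'Y', ValueError in else is uncaught, finally prints before exception propagates ('Z' never appended)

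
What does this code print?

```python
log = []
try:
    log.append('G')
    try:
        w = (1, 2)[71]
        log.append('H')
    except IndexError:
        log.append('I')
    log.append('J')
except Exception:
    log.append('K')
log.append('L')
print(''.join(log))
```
GIJL

Inner exception caught by inner handler, outer continues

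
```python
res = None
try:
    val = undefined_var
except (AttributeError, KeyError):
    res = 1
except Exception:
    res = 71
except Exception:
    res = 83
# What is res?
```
71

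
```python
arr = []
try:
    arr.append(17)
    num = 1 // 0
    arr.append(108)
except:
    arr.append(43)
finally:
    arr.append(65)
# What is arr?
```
[17, 43, 65]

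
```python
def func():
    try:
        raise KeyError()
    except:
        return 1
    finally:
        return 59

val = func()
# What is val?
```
59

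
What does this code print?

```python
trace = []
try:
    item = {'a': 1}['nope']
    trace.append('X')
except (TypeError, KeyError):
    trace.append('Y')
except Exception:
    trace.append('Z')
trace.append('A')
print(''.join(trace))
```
YA

KeyError matches tuple containing it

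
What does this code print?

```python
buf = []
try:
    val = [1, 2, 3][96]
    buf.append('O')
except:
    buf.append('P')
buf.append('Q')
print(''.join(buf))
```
PQ

Exception raised in try, caught by bare except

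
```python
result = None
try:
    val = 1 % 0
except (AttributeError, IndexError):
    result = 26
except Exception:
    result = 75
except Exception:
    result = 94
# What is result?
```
75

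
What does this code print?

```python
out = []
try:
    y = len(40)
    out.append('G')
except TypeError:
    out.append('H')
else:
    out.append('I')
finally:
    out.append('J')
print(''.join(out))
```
HJ

Exception: except runs, else skipped, finally runs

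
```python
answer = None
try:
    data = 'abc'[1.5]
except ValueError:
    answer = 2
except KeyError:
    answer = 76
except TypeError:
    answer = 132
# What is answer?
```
132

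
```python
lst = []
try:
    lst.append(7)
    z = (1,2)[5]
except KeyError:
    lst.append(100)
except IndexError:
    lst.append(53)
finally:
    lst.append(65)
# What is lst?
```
[7, 53, 65]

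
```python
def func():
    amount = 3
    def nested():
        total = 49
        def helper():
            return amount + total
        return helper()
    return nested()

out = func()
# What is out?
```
52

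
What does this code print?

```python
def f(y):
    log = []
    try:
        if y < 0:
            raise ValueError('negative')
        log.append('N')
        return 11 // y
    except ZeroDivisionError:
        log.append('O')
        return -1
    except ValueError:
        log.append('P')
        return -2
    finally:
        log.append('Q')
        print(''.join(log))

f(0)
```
NOQ

y=0 causes ZeroDivisionError, caught, finally prints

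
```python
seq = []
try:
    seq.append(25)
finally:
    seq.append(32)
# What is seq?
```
[25, 32]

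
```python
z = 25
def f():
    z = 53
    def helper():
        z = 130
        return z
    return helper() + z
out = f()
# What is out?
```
183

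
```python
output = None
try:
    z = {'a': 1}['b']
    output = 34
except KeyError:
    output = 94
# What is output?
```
94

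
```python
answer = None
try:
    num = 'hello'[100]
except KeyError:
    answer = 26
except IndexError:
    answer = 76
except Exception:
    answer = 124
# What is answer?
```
76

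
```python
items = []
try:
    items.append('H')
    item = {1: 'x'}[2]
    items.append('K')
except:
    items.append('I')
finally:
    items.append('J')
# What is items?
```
['H', 'I', 'J']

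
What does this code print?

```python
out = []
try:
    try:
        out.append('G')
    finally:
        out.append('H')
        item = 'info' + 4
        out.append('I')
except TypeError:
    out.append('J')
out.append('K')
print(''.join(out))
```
GHJK

Exception in inner finally caught by outer except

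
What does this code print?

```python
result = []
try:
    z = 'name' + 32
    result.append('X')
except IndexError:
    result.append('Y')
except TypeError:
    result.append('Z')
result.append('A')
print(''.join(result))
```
ZA

TypeError is caught by its specific handler, not IndexError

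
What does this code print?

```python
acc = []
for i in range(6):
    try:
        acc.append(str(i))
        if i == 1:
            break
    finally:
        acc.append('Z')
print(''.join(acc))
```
0Z1Z

finally runs even when breaking out of loop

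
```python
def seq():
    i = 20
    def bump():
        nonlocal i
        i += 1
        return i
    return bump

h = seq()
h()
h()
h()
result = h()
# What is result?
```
24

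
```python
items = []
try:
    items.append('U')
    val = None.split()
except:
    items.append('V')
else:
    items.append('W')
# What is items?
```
['U', 'V']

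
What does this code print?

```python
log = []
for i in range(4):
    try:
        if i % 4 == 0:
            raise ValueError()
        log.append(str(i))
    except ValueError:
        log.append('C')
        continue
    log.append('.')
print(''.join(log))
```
C1.2.3.

continue in except skips rest of loop body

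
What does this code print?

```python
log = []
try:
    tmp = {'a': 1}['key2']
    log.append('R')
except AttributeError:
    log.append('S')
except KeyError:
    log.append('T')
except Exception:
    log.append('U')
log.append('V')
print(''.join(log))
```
TV

KeyError matches before generic Exception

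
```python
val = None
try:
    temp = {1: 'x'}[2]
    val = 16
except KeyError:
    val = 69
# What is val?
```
69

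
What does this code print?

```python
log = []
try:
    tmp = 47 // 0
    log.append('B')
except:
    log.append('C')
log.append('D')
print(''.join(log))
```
CD

Exception raised in try, caught by bare except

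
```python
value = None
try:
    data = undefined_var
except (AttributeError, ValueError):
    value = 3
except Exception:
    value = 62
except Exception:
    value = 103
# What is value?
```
62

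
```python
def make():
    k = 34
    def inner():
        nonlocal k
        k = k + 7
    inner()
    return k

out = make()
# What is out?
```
41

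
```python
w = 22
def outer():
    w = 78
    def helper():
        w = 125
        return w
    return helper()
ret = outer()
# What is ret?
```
125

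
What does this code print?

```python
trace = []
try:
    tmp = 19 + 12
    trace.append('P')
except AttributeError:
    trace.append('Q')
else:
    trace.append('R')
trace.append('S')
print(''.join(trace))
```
PRS

else block runs when no exception occurs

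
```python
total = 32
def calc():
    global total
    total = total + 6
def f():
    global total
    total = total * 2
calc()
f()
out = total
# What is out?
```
76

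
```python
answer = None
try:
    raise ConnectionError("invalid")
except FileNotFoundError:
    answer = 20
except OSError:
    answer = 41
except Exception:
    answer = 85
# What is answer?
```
41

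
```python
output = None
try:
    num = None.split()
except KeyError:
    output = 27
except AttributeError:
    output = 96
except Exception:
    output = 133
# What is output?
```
96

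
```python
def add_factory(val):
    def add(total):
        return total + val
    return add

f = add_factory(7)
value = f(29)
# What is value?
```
36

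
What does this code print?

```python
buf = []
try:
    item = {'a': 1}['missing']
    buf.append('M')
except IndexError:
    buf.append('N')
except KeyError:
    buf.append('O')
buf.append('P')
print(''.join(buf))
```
OP

KeyError is caught by its specific handler, not IndexError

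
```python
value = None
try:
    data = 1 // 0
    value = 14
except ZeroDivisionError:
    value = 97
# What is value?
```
97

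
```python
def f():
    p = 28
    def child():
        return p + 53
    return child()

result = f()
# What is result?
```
81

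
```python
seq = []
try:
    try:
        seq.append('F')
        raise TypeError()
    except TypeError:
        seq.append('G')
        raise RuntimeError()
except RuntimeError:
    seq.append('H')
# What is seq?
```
['F', 'G', 'H']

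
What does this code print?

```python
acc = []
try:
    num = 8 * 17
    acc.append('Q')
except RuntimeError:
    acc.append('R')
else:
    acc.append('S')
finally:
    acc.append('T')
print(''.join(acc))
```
QST

else runs before finally when no exception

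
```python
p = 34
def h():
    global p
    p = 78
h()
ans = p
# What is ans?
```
78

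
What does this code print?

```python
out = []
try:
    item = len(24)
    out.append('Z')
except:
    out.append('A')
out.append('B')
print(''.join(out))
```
AB

Exception raised in try, caught by bare except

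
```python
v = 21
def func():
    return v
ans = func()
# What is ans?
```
21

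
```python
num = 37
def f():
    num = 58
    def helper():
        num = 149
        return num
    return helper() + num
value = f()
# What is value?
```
207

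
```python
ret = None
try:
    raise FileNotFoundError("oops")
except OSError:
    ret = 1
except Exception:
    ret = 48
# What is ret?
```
1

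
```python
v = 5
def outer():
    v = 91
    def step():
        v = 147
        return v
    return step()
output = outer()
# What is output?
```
147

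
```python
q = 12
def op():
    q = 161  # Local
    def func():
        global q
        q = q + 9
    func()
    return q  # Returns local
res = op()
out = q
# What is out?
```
21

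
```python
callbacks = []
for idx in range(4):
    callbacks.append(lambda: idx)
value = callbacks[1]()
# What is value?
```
3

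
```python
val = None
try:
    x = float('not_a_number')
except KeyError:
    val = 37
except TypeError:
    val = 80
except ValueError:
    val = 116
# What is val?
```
116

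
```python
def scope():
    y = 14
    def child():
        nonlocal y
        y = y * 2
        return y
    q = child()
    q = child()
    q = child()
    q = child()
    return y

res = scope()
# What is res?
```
224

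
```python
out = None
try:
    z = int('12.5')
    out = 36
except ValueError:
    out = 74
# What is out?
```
74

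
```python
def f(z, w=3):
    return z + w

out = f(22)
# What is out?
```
25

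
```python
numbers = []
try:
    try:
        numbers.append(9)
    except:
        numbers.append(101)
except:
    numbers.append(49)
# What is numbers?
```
[9]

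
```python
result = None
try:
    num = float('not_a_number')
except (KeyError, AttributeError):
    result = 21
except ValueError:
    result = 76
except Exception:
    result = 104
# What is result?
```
76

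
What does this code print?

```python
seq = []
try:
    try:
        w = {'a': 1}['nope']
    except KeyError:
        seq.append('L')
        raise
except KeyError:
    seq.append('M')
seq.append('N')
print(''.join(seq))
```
LMN

raise without argument re-raises current exception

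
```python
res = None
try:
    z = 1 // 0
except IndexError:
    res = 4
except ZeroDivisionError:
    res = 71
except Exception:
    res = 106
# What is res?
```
71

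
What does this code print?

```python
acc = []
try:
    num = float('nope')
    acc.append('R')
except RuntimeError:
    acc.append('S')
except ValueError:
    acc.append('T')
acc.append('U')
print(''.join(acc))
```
TU

ValueError is caught by its specific handler, not RuntimeError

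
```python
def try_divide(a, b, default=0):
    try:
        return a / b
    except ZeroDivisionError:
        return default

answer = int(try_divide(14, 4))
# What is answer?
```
3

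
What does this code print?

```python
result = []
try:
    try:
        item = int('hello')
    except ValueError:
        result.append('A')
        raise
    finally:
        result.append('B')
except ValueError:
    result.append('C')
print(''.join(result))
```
ABC

finally runs before re-raised exception propagates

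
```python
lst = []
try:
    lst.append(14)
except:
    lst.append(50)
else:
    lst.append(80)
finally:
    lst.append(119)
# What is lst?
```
[14, 80, 119]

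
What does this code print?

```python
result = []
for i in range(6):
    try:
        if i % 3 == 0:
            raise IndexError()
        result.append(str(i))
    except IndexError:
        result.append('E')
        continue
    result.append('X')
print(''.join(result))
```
E1X2XE4X5X

continue in except skips rest of loop body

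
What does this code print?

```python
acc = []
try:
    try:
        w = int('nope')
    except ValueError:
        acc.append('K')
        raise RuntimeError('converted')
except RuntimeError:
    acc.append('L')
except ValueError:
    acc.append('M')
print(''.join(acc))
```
KL

New RuntimeError raised, caught by outer RuntimeError handler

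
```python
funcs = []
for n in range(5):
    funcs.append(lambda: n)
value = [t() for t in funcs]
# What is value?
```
[4, 4, 4, 4, 4]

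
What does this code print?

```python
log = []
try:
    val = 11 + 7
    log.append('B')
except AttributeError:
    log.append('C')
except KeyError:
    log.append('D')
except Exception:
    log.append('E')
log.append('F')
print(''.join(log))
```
BF

No exception, try block completes normally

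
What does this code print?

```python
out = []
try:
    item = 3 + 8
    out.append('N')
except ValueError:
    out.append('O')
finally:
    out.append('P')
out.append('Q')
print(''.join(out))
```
NPQ

finally runs after normal execution too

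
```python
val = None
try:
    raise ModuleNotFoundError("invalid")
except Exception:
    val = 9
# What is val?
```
9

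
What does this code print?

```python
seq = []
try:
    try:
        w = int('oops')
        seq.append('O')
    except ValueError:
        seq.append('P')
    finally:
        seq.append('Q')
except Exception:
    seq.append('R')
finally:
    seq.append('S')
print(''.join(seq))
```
PQS

Both finally blocks run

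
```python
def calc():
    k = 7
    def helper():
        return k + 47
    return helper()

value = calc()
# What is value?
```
54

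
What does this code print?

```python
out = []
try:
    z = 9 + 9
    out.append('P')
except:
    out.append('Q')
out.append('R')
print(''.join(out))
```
PR

No exception, try block completes normally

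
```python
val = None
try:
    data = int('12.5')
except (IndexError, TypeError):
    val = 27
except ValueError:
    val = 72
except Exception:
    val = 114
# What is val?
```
72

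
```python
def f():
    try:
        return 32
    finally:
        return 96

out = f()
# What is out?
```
96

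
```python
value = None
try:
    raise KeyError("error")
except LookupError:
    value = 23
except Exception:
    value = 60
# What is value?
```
23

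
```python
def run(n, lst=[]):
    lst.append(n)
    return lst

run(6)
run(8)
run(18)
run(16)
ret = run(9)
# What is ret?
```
[6, 8, 18, 16, 9]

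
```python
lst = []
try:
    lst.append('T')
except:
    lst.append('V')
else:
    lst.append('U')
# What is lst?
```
['T', 'U']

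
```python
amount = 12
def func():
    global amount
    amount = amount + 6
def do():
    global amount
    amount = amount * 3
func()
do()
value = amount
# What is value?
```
54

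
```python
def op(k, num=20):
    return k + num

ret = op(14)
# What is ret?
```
34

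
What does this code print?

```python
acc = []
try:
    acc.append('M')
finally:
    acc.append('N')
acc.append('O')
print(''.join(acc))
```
MNO

try/finally without except, no exception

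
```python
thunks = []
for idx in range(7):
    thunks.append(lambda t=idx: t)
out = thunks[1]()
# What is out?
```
1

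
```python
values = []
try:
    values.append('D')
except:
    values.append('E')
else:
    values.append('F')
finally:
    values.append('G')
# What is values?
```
['D', 'F', 'G']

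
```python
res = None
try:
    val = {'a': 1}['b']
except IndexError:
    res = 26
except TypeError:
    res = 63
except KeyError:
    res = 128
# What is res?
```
128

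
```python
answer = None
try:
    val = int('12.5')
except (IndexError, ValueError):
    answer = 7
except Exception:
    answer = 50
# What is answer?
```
7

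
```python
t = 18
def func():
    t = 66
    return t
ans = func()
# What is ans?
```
66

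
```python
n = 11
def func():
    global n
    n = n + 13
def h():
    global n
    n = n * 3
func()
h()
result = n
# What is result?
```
72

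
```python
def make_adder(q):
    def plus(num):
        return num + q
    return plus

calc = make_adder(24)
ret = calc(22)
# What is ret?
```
46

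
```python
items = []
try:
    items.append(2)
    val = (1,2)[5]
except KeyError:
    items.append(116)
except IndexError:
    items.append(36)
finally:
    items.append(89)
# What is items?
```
[2, 36, 89]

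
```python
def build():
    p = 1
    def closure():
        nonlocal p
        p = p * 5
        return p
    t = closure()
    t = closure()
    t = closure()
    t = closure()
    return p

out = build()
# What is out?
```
625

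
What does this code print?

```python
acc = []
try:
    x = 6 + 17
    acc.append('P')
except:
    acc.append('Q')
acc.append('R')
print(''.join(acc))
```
PR

No exception, try block completes normally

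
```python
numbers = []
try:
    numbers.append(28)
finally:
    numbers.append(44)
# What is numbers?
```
[28, 44]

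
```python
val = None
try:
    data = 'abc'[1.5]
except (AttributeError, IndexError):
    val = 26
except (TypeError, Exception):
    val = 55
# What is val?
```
55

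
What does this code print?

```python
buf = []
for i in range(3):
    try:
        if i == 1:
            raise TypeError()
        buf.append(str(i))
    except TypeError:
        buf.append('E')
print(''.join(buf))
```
0E2

Exception on i=1 caught, loop continues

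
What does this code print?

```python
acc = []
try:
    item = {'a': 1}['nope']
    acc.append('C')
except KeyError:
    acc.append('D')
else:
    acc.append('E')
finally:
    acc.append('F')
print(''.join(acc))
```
DF

Exception: except runs, else skipped, finally runs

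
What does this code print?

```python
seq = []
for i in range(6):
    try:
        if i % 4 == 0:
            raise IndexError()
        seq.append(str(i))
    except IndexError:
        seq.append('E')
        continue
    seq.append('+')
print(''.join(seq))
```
E1+2+3+E5+

continue in except skips rest of loop body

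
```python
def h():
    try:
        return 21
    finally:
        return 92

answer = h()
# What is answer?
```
92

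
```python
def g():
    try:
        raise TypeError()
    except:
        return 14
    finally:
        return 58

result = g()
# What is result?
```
58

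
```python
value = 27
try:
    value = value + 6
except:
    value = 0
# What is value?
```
33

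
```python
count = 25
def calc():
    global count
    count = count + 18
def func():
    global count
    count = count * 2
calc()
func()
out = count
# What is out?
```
86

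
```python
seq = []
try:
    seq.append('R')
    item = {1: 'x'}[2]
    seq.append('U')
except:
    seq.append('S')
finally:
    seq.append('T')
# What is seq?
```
['R', 'S', 'T']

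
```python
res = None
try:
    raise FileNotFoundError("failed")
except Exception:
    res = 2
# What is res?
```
2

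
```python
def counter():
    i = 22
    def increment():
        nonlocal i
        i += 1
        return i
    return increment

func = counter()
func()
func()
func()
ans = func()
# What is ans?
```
26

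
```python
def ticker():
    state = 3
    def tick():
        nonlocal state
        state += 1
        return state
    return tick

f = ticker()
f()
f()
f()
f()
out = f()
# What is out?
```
8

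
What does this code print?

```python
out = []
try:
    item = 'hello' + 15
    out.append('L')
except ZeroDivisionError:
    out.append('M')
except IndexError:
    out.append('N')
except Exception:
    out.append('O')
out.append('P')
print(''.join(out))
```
OP

TypeError not specifically caught, falls to Exception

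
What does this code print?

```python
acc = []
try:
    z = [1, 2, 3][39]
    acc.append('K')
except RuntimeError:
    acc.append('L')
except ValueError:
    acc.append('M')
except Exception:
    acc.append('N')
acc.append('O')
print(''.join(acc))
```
NO

IndexError not specifically caught, falls to Exception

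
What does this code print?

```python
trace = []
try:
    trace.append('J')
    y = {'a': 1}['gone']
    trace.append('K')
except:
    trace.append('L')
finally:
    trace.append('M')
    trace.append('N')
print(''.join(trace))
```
JLMN

Code before exception runs, then except, then all of finally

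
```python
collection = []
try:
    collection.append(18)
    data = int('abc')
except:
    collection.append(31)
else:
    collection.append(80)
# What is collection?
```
[18, 31]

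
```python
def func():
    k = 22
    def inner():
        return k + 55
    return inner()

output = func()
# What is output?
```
77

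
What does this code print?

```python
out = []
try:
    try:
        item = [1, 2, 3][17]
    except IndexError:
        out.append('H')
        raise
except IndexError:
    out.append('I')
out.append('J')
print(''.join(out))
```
HIJ

raise without argument re-raises current exception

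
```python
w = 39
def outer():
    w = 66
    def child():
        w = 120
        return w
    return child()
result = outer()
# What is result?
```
120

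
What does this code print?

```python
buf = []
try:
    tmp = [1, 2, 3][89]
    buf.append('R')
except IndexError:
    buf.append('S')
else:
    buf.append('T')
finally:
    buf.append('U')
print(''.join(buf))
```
SU

Exception: except runs, else skipped, finally runs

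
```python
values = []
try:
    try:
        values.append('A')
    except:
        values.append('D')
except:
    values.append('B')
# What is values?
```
['A']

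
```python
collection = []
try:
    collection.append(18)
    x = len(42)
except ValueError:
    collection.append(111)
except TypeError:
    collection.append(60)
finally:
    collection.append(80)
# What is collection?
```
[18, 60, 80]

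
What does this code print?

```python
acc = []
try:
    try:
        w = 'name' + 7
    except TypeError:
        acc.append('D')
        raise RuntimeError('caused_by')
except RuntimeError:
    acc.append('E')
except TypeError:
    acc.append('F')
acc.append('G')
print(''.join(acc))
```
DEG

RuntimeError raised and caught, original TypeError not re-raised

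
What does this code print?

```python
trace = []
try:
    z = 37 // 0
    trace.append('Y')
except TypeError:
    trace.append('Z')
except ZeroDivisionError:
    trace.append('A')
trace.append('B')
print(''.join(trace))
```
AB

ZeroDivisionError is caught by its specific handler, not TypeError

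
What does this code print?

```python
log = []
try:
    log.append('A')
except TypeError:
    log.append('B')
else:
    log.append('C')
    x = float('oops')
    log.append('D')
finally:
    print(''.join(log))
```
AC

Try succeeds, else appends 'C', ValueError in else is uncaught, finally prints before exception propagates ('D' never appended)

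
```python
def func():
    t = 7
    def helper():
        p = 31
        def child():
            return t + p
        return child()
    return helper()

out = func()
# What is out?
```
38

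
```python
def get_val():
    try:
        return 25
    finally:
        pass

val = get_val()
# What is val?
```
25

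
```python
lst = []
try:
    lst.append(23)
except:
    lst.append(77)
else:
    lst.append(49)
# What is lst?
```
[23, 49]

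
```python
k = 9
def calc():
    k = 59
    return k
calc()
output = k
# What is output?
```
9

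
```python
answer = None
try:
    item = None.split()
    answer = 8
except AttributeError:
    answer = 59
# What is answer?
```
59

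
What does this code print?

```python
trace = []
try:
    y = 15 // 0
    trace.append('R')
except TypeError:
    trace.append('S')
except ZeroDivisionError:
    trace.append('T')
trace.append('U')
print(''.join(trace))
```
TU

ZeroDivisionError is caught by its specific handler, not TypeError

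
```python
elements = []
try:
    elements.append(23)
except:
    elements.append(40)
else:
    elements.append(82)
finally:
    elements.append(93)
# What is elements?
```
[23, 82, 93]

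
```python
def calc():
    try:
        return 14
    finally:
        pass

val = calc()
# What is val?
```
14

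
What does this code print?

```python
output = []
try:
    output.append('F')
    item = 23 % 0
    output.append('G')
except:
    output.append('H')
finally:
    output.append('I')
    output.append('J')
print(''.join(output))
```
FHIJ

Code before exception runs, then except, then all of finally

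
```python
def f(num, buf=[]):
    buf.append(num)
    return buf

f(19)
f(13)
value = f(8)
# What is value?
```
[19, 13, 8]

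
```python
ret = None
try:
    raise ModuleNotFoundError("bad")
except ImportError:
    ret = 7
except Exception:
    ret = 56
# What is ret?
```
7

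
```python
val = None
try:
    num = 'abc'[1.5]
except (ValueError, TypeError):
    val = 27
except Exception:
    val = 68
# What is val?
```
27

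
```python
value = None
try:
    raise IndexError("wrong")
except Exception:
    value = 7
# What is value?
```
7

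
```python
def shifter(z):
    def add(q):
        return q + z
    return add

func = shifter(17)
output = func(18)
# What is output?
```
35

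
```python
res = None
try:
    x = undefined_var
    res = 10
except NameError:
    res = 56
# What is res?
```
56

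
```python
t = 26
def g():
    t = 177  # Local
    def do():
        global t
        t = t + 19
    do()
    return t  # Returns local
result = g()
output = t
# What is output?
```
45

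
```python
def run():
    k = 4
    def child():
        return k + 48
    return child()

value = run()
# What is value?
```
52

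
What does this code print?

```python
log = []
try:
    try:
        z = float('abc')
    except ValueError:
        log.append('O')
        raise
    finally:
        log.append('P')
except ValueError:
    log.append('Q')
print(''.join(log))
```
OPQ

finally runs before re-raised exception propagates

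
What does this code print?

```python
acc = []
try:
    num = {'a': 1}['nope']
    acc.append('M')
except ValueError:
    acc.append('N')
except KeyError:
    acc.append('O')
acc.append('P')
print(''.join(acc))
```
OP

KeyError is caught by its specific handler, not ValueError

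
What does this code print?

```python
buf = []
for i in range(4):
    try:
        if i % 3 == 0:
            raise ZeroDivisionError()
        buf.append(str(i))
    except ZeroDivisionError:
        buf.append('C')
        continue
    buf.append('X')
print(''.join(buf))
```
C1X2XC

continue in except skips rest of loop body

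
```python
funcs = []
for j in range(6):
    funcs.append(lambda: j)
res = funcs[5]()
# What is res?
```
5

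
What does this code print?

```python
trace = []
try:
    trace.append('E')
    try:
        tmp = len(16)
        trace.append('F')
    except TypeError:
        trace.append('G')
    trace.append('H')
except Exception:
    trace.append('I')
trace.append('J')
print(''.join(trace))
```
EGHJ

Inner exception caught by inner handler, outer continues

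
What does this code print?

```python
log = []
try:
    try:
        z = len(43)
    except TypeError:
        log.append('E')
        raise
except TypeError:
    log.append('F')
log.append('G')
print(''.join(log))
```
EFG

raise without argument re-raises current exception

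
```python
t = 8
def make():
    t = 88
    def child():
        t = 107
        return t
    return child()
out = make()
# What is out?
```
107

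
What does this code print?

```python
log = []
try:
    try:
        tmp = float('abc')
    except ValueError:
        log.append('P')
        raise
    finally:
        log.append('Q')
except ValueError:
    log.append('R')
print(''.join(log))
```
PQR

finally runs before re-raised exception propagates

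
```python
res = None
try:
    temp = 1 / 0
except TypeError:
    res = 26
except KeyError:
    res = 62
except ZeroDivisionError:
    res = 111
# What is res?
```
111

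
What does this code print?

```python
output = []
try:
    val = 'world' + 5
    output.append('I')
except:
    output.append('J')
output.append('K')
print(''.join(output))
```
JK

Exception raised in try, caught by bare except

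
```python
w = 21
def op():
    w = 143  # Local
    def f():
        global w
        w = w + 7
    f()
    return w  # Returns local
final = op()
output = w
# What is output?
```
28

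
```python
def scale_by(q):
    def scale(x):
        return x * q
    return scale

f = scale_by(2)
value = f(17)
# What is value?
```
34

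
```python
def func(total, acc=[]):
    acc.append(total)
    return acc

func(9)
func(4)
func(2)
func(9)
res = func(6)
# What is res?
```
[9, 4, 2, 9, 6]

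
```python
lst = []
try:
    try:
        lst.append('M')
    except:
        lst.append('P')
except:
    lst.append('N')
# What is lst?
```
['M']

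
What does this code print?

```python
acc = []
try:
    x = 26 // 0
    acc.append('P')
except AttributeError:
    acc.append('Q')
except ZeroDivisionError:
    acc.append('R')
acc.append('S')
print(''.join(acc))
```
RS

ZeroDivisionError is caught by its specific handler, not AttributeError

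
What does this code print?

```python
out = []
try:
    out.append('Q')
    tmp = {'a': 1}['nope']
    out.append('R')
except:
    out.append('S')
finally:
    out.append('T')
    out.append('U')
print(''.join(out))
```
QSTU

Code before exception runs, then except, then all of finally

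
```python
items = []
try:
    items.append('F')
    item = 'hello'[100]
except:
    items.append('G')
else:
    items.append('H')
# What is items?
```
['F', 'G']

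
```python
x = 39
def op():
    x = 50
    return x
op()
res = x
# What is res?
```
39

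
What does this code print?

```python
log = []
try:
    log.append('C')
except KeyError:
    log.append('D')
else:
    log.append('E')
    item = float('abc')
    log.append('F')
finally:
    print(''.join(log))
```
CE

Try succeeds, else appends 'E', ValueError in else is uncaught, finally prints before exception propagates ('F' never appended)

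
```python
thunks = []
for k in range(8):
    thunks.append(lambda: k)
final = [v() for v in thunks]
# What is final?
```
[7, 7, 7, 7, 7, 7, 7, 7]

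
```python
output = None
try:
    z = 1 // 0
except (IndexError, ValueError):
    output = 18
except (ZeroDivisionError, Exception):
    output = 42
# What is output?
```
42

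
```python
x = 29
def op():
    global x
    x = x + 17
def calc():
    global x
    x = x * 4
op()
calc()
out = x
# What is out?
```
184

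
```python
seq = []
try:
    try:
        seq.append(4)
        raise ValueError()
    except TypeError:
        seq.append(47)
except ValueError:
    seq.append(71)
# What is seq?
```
[4, 71]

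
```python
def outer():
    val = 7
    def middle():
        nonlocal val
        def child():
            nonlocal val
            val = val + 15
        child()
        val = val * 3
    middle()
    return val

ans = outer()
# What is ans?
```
66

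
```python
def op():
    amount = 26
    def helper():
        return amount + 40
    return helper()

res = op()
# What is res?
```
66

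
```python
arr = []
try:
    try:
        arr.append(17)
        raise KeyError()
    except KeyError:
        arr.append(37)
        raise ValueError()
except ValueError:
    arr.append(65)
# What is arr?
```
[17, 37, 65]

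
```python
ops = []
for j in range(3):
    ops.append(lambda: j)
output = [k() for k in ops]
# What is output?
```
[2, 2, 2]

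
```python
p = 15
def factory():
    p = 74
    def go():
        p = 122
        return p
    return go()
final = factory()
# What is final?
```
122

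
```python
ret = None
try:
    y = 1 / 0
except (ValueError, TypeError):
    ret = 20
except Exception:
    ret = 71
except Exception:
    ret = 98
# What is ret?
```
71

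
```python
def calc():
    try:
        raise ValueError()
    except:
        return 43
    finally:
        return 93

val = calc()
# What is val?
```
93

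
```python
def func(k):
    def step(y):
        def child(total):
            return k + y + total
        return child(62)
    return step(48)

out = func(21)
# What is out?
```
131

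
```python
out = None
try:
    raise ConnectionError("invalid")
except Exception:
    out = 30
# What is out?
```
30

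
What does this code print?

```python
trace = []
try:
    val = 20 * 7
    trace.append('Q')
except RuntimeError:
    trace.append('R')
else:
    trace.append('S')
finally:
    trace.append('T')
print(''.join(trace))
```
QST

else runs before finally when no exception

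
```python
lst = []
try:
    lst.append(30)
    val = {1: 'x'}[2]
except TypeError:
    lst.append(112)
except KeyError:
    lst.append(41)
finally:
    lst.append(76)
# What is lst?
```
[30, 41, 76]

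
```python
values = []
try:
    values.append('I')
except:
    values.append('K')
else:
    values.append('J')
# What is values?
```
['I', 'J']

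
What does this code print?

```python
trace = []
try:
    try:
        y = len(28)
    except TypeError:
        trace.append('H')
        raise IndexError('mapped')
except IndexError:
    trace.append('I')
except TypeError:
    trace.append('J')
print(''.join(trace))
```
HI

New IndexError raised, caught by outer IndexError handler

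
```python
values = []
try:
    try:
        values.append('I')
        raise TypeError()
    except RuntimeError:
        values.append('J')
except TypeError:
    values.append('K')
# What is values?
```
['I', 'K']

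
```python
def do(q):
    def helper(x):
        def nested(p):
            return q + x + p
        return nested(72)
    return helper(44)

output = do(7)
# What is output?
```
123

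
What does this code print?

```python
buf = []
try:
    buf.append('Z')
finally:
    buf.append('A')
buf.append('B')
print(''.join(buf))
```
ZAB

try/finally without except, no exception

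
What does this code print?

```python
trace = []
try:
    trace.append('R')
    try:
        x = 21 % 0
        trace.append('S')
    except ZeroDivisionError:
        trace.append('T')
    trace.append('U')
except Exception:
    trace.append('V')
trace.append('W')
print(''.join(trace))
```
RTUW

Inner exception caught by inner handler, outer continues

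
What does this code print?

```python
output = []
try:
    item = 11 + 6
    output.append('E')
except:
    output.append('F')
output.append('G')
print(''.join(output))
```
EG

No exception, try block completes normally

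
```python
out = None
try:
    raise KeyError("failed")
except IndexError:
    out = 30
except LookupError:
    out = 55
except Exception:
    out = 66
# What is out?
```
55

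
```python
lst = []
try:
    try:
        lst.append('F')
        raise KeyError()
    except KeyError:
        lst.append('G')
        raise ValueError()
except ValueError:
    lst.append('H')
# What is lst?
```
['F', 'G', 'H']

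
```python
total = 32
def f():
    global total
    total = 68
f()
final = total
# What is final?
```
68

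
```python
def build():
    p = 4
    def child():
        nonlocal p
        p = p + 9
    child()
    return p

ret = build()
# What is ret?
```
13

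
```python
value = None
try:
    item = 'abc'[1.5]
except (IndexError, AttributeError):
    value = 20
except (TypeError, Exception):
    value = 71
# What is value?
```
71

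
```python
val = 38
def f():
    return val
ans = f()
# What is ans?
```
38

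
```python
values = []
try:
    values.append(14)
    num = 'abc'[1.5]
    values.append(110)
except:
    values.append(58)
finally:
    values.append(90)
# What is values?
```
[14, 58, 90]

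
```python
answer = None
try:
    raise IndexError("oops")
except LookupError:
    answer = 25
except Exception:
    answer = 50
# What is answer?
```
25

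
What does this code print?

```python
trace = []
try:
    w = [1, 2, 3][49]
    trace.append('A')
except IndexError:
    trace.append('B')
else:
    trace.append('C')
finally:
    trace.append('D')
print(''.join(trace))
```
BD

Exception: except runs, else skipped, finally runs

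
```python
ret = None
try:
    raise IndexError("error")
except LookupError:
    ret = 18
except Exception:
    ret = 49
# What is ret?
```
18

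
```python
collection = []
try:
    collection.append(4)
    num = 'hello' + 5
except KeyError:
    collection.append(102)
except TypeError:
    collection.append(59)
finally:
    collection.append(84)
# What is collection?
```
[4, 59, 84]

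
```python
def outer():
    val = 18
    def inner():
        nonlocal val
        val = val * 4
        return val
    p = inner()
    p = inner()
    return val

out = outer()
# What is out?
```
288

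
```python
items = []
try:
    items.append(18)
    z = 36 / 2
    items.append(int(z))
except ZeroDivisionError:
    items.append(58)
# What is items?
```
[18, 18]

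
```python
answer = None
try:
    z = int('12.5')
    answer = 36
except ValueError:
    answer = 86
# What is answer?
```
86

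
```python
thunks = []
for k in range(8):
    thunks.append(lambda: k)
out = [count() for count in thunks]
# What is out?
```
[7, 7, 7, 7, 7, 7, 7, 7]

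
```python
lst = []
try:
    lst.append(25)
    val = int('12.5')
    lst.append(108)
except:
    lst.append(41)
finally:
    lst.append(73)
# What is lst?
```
[25, 41, 73]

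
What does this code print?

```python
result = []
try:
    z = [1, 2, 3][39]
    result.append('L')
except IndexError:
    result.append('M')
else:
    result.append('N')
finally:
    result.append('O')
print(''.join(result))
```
MO

Exception: except runs, else skipped, finally runs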